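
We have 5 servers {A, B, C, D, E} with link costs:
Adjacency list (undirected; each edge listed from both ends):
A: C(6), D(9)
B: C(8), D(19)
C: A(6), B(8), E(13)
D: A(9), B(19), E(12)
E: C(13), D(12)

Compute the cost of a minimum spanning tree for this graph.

Prim's algorithm from B:
Step 1: frontier [B C 8, B D 19] → take B C (8); add C.
Step 2: frontier [B D 19, A C 6, C E 13] → take A C (6); add A.
Step 3: frontier [A D 9, B D 19, C E 13] → take A D (9); add D.
Step 4: frontier [C E 13, D E 12] → take D E (12); add E.
MST edges: B C, A C, A D, D E; total weight 8+6+9+12 = 35.

35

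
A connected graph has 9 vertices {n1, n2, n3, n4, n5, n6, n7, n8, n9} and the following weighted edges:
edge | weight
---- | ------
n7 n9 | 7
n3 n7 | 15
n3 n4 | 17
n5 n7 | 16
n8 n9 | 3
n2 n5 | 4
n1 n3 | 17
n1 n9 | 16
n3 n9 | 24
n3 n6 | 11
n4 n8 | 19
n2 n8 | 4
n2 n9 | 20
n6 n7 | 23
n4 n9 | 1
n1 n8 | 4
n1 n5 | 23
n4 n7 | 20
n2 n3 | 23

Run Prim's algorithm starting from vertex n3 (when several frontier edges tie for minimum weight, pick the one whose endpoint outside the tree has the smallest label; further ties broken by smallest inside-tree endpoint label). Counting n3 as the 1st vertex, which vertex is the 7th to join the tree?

n1

Grow the tree from n3 using Prim:
Step 1: cheapest edge leaving the tree is n3 n6 (11); add n6.
Step 2: cheapest edge leaving the tree is n3 n7 (15); add n7.
Step 3: cheapest edge leaving the tree is n7 n9 (7); add n9.
Step 4: cheapest edge leaving the tree is n4 n9 (1); add n4.
Step 5: cheapest edge leaving the tree is n8 n9 (3); add n8.
Step 6: cheapest edge leaving the tree is n1 n8 (4); add n1.
Step 7: cheapest edge leaving the tree is n2 n8 (4); add n2.
Step 8: cheapest edge leaving the tree is n2 n5 (4); add n5.
Vertex order: n3, n6, n7, n9, n4, n8, n1, n2, n5. The 7th vertex is n1.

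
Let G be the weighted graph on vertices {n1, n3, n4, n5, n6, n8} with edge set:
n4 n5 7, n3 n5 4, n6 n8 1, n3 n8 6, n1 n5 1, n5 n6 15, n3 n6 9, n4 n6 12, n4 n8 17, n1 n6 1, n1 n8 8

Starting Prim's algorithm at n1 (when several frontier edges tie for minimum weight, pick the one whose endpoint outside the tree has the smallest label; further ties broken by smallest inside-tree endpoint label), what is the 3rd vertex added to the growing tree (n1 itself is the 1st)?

n6

Grow the tree from n1 using Prim:
Step 1: cheapest edge leaving the tree is n1 n5 (1); add n5.
Step 2: cheapest edge leaving the tree is n1 n6 (1); add n6.
Step 3: cheapest edge leaving the tree is n6 n8 (1); add n8.
Step 4: cheapest edge leaving the tree is n3 n5 (4); add n3.
Step 5: cheapest edge leaving the tree is n4 n5 (7); add n4.
Vertex order: n1, n5, n6, n8, n3, n4. The 3rd vertex is n6.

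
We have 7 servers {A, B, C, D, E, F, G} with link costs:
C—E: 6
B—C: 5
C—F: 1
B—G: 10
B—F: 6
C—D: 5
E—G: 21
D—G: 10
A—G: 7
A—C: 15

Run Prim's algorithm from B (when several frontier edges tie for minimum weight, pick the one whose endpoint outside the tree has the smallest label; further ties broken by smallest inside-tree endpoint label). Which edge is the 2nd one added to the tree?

Prim, starting at B.
Step 1: cheapest edge leaving the tree is B—C (5); add C.
Step 2: cheapest edge leaving the tree is C—F (1); add F.
Step 3: cheapest edge leaving the tree is C—D (5); add D.
Step 4: cheapest edge leaving the tree is C—E (6); add E.
Step 5: cheapest edge leaving the tree is B—G (10); add G.
Step 6: cheapest edge leaving the tree is A—G (7); add A.
The 2nd edge added is C—F.

C-F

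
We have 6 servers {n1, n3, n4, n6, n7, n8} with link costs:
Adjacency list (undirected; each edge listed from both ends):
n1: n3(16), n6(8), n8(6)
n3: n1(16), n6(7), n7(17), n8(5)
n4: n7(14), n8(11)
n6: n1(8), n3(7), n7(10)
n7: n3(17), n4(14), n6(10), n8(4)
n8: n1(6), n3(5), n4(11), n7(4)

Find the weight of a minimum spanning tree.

Prim's algorithm from n1:
Step 1: frontier [n1 n8 6, n1 n6 8, n1 n3 16] → take n1 n8 (6); add n8.
Step 2: frontier [n1 n6 8, n1 n3 16, n7 n8 4, n3 n8 5, n4 n8 11] → take n7 n8 (4); add n7.
Step 3: frontier [n1 n6 8, n1 n3 16, n6 n7 10, n4 n7 14, n3 n7 17, n3 n8 5, n4 n8 11] → take n3 n8 (5); add n3.
Step 4: frontier [n1 n6 8, n3 n6 7, n6 n7 10, n4 n7 14, n4 n8 11] → take n3 n6 (7); add n6.
Step 5: frontier [n4 n7 14, n4 n8 11] → take n4 n8 (11); add n4.
MST edges: n1 n8, n7 n8, n3 n8, n3 n6, n4 n8; total weight 6+4+5+7+11 = 33.

33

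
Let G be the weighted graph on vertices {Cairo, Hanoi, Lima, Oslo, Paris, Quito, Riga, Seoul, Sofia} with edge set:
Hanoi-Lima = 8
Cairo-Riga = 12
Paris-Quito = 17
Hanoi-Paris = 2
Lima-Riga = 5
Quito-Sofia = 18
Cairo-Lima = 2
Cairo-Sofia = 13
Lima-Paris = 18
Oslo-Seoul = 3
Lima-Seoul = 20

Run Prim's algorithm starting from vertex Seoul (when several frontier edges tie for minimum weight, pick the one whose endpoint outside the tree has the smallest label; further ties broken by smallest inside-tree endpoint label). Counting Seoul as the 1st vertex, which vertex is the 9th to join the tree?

Quito

Prim's algorithm from Seoul:
Step 1: frontier [Oslo-Seoul 3, Lima-Seoul 20] → take Oslo-Seoul (3); add Oslo.
Step 2: frontier [Lima-Seoul 20] → take Lima-Seoul (20); add Lima.
Step 3: frontier [Cairo-Lima 2, Lima-Riga 5, Hanoi-Lima 8, Lima-Paris 18] → take Cairo-Lima (2); add Cairo.
Step 4: frontier [Cairo-Riga 12, Cairo-Sofia 13, Lima-Riga 5, Hanoi-Lima 8, Lima-Paris 18] → take Lima-Riga (5); add Riga.
Step 5: frontier [Cairo-Sofia 13, Hanoi-Lima 8, Lima-Paris 18] → take Hanoi-Lima (8); add Hanoi.
Step 6: frontier [Cairo-Sofia 13, Hanoi-Paris 2, Lima-Paris 18] → take Hanoi-Paris (2); add Paris.
Step 7: frontier [Cairo-Sofia 13, Paris-Quito 17] → take Cairo-Sofia (13); add Sofia.
Step 8: frontier [Paris-Quito 17, Quito-Sofia 18] → take Paris-Quito (17); add Quito.
Vertex order: Seoul, Oslo, Lima, Cairo, Riga, Hanoi, Paris, Sofia, Quito. The 9th vertex is Quito.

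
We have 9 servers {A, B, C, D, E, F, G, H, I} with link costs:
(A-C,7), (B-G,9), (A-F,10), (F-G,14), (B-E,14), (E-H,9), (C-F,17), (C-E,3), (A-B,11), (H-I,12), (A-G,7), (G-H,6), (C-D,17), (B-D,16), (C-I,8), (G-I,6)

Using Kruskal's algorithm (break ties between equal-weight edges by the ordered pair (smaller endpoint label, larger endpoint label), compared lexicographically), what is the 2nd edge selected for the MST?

Kruskal's algorithm — process edges by increasing weight (ties by edge label):
C-E (3): add — endpoints in different components.
G-H (6): add — endpoints in different components.
G-I (6): add — endpoints in different components.
A-C (7): add — endpoints in different components.
A-G (7): add — endpoints in different components.
C-I (8): skip — C and I already connected.
B-G (9): add — endpoints in different components.
E-H (9): skip — E and H already connected.
A-F (10): add — endpoints in different components.
A-B (11): skip — A and B already connected.
H-I (12): skip — H and I already connected.
B-E (14): skip — B and E already connected.
F-G (14): skip — F and G already connected.
B-D (16): add — endpoints in different components.
The 2nd edge added is G-H.

G-H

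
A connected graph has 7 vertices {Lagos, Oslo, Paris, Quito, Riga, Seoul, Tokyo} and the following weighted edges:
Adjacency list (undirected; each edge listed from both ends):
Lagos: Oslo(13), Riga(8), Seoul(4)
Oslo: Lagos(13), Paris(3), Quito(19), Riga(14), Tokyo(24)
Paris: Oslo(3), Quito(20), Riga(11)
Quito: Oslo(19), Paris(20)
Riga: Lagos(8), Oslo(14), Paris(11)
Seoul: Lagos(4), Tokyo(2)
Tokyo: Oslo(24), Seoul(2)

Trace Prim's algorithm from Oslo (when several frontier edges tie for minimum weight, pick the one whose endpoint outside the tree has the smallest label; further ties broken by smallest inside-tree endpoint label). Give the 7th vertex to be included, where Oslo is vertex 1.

Prim, starting at Oslo.
Step 1: cheapest edge leaving the tree is Oslo–Paris (3); add Paris.
Step 2: cheapest edge leaving the tree is Paris–Riga (11); add Riga.
Step 3: cheapest edge leaving the tree is Lagos–Riga (8); add Lagos.
Step 4: cheapest edge leaving the tree is Lagos–Seoul (4); add Seoul.
Step 5: cheapest edge leaving the tree is Seoul–Tokyo (2); add Tokyo.
Step 6: cheapest edge leaving the tree is Oslo–Quito (19); add Quito.
Vertex order: Oslo, Paris, Riga, Lagos, Seoul, Tokyo, Quito. The 7th vertex is Quito.

Quito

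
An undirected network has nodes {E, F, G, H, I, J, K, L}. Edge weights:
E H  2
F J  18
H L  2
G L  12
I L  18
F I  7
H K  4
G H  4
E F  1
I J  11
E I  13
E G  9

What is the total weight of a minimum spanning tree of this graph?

31

Sort edges by weight, then run Kruskal:
E F (1): add — endpoints in different components.
E H (2): add — endpoints in different components.
H L (2): add — endpoints in different components.
G H (4): add — endpoints in different components.
H K (4): add — endpoints in different components.
F I (7): add — endpoints in different components.
E G (9): skip — E and G already connected.
I J (11): add — endpoints in different components.
MST edges: E F, E H, H L, G H, H K, F I, I J; total weight 1+2+2+4+4+7+11 = 31.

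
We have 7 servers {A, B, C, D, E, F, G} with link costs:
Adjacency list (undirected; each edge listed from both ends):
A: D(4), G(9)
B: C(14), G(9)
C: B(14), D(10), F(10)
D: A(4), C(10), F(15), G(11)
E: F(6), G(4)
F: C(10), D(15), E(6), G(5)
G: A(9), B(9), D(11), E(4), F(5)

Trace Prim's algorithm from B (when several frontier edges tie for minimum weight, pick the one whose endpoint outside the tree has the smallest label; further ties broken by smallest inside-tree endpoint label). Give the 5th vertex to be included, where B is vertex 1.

A

Prim's algorithm from B:
Step 1: frontier [B-G 9, B-C 14] → take B-G (9); add G.
Step 2: frontier [B-C 14, E-G 4, F-G 5, A-G 9, D-G 11] → take E-G (4); add E.
Step 3: frontier [B-C 14, E-F 6, F-G 5, A-G 9, D-G 11] → take F-G (5); add F.
Step 4: frontier [B-C 14, C-F 10, D-F 15, A-G 9, D-G 11] → take A-G (9); add A.
Step 5: frontier [A-D 4, B-C 14, C-F 10, D-F 15, D-G 11] → take A-D (4); add D.
Step 6: frontier [B-C 14, C-D 10, C-F 10] → take C-D (10); add C.
Vertex order: B, G, E, F, A, D, C. The 5th vertex is A.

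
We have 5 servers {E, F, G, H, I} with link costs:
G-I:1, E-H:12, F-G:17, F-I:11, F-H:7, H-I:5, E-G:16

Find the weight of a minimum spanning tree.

Sort edges by weight, then run Kruskal:
G-I (1): add — endpoints in different components.
H-I (5): add — endpoints in different components.
F-H (7): add — endpoints in different components.
F-I (11): skip — F and I already connected.
E-H (12): add — endpoints in different components.
MST edges: G-I, H-I, F-H, E-H; total weight 1+5+7+12 = 25.

25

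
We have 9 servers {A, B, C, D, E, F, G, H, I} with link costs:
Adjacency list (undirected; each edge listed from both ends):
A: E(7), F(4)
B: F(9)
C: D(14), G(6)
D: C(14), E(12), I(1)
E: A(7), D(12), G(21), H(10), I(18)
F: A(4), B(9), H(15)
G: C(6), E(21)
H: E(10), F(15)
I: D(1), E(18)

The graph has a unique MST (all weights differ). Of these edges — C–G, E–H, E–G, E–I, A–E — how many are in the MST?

Kruskal's algorithm — process edges by increasing weight (ties by edge label):
D–I (1): add — endpoints in different components.
A–F (4): add — endpoints in different components.
C–G (6): add — endpoints in different components.
A–E (7): add — endpoints in different components.
B–F (9): add — endpoints in different components.
E–H (10): add — endpoints in different components.
D–E (12): add — endpoints in different components.
C–D (14): add — endpoints in different components.
MST edge set: {D–I, A–F, C–G, A–E, B–F, E–H, D–E, C–D}.
Of the listed edges, {C–G, E–H, A–E} are in the MST → 3.

3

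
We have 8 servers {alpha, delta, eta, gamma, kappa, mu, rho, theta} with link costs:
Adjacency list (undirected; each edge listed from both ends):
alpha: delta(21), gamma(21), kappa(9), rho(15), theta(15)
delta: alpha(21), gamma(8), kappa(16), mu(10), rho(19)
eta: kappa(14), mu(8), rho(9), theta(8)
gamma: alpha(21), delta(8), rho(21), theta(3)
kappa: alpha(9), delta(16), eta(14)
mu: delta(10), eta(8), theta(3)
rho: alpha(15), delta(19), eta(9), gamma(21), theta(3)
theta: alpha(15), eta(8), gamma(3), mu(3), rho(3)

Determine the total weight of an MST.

48

Grow the tree from mu using Prim:
Step 1: cheapest edge leaving the tree is mu–theta (3); add theta.
Step 2: cheapest edge leaving the tree is gamma–theta (3); add gamma.
Step 3: cheapest edge leaving the tree is rho–theta (3); add rho.
Step 4: cheapest edge leaving the tree is delta–gamma (8); add delta.
Step 5: cheapest edge leaving the tree is eta–mu (8); add eta.
Step 6: cheapest edge leaving the tree is eta–kappa (14); add kappa.
Step 7: cheapest edge leaving the tree is alpha–kappa (9); add alpha.
MST edges: mu–theta, gamma–theta, rho–theta, delta–gamma, eta–mu, eta–kappa, alpha–kappa; total weight 3+3+3+8+8+14+9 = 48.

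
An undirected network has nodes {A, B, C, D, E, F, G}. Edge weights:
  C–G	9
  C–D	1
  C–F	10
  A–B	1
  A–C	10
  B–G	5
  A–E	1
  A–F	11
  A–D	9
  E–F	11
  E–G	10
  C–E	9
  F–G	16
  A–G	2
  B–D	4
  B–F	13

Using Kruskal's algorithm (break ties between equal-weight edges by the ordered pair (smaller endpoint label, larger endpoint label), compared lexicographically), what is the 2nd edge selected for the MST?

Kruskal's algorithm — process edges by increasing weight (ties by edge label):
A–B (1): add. Components now {A,B} {C} {D} {E} {F} {G}
A–E (1): add. Components now {A,B,E} {C} {D} {F} {G}
C–D (1): add. Components now {A,B,E} {C,D} {F} {G}
A–G (2): add. Components now {A,B,E,G} {C,D} {F}
B–D (4): add. Components now {A,B,C,D,E,G} {F}
B–G (5): skip — B and G already connected.
A–D (9): skip — A and D already connected.
C–E (9): skip — C and E already connected.
C–G (9): skip — C and G already connected.
A–C (10): skip — A and C already connected.
C–F (10): add. Components now {A,B,C,D,E,F,G}
The 2nd edge added is A–E.

A-E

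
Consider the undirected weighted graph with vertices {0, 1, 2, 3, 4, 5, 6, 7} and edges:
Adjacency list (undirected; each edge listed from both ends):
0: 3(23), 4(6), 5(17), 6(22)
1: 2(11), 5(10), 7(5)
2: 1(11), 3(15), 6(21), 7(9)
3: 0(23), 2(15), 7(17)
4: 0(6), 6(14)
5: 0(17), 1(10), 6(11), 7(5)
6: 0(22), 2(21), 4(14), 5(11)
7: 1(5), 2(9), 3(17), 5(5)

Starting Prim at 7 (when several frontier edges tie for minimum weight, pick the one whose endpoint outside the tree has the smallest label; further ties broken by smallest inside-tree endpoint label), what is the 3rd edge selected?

2-7

Grow the tree from 7 using Prim:
Step 1: frontier [1 7 5, 5 7 5, 2 7 9, 3 7 17] → take 1 7 (5); add 1.
Step 2: frontier [1 5 10, 1 2 11, 5 7 5, 2 7 9, 3 7 17] → take 5 7 (5); add 5.
Step 3: frontier [1 2 11, 5 6 11, 0 5 17, 2 7 9, 3 7 17] → take 2 7 (9); add 2.
Step 4: frontier [2 3 15, 2 6 21, 5 6 11, 0 5 17, 3 7 17] → take 5 6 (11); add 6.
Step 5: frontier [2 3 15, 0 5 17, 4 6 14, 0 6 22, 3 7 17] → take 4 6 (14); add 4.
Step 6: frontier [2 3 15, 0 4 6, 0 5 17, 0 6 22, 3 7 17] → take 0 4 (6); add 0.
Step 7: frontier [0 3 23, 2 3 15, 3 7 17] → take 2 3 (15); add 3.
The 3rd edge added is 2 7.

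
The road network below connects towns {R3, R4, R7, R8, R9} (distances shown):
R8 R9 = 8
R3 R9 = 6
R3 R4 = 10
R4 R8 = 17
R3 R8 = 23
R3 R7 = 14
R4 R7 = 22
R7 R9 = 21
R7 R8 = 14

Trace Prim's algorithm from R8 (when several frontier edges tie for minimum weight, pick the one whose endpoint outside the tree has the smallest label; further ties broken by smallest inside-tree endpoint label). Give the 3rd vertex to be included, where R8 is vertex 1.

R3

Prim, starting at R8.
Step 1: cheapest edge leaving the tree is R8 R9 (8); add R9.
Step 2: cheapest edge leaving the tree is R3 R9 (6); add R3.
Step 3: cheapest edge leaving the tree is R3 R4 (10); add R4.
Step 4: cheapest edge leaving the tree is R3 R7 (14); add R7.
Vertex order: R8, R9, R3, R4, R7. The 3rd vertex is R3.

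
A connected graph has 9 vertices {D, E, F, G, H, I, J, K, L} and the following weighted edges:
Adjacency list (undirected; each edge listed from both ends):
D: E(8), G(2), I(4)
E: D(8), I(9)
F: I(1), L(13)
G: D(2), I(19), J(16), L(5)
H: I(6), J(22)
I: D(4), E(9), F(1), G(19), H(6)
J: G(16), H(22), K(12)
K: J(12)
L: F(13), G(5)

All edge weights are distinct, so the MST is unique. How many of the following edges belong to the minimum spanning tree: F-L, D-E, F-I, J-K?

Sort edges by weight, then run Kruskal:
F-I (1): add — endpoints in different components.
D-G (2): add — endpoints in different components.
D-I (4): add — endpoints in different components.
G-L (5): add — endpoints in different components.
H-I (6): add — endpoints in different components.
D-E (8): add — endpoints in different components.
E-I (9): skip — E and I already connected.
J-K (12): add — endpoints in different components.
F-L (13): skip — F and L already connected.
G-J (16): add — endpoints in different components.
MST edge set: {F-I, D-G, D-I, G-L, H-I, D-E, J-K, G-J}.
Of the listed edges, {D-E, F-I, J-K} are in the MST → 3.

3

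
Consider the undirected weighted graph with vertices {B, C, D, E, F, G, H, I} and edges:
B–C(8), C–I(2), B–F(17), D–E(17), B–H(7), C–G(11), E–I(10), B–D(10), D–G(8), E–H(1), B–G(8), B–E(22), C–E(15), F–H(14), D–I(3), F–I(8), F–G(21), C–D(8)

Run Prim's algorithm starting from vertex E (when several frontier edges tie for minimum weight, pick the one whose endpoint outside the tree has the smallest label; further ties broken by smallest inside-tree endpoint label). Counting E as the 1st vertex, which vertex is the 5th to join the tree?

I

Prim's algorithm from E:
Step 1: cheapest edge leaving the tree is E–H (1); add H.
Step 2: cheapest edge leaving the tree is B–H (7); add B.
Step 3: cheapest edge leaving the tree is B–C (8); add C.
Step 4: cheapest edge leaving the tree is C–I (2); add I.
Step 5: cheapest edge leaving the tree is D–I (3); add D.
Step 6: cheapest edge leaving the tree is F–I (8); add F.
Step 7: cheapest edge leaving the tree is B–G (8); add G.
Vertex order: E, H, B, C, I, D, F, G. The 5th vertex is I.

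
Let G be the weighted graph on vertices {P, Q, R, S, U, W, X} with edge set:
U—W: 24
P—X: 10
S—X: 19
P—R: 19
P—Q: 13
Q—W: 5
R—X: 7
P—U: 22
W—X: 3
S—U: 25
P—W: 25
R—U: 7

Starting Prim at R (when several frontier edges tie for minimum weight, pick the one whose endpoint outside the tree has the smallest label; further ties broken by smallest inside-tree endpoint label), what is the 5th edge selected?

P-X

Prim, starting at R.
Step 1: frontier [R—U 7, R—X 7, P—R 19] → take R—U (7); add U.
Step 2: frontier [R—X 7, P—R 19, P—U 22, U—W 24, S—U 25] → take R—X (7); add X.
Step 3: frontier [P—R 19, P—U 22, U—W 24, S—U 25, W—X 3, P—X 10, S—X 19] → take W—X (3); add W.
Step 4: frontier [P—R 19, P—U 22, S—U 25, Q—W 5, P—W 25, P—X 10, S—X 19] → take Q—W (5); add Q.
Step 5: frontier [P—Q 13, P—R 19, P—U 22, S—U 25, P—W 25, P—X 10, S—X 19] → take P—X (10); add P.
Step 6: frontier [S—U 25, S—X 19] → take S—X (19); add S.
The 5th edge added is P—X.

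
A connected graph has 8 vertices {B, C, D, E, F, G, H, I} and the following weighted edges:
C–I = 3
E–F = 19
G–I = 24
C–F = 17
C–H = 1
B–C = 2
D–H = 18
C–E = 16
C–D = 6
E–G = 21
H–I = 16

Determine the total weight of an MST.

66

Prim, starting at D.
Step 1: cheapest edge leaving the tree is C–D (6); add C.
Step 2: cheapest edge leaving the tree is C–H (1); add H.
Step 3: cheapest edge leaving the tree is B–C (2); add B.
Step 4: cheapest edge leaving the tree is C–I (3); add I.
Step 5: cheapest edge leaving the tree is C–E (16); add E.
Step 6: cheapest edge leaving the tree is C–F (17); add F.
Step 7: cheapest edge leaving the tree is E–G (21); add G.
MST edges: C–D, C–H, B–C, C–I, C–E, C–F, E–G; total weight 6+1+2+3+16+17+21 = 66.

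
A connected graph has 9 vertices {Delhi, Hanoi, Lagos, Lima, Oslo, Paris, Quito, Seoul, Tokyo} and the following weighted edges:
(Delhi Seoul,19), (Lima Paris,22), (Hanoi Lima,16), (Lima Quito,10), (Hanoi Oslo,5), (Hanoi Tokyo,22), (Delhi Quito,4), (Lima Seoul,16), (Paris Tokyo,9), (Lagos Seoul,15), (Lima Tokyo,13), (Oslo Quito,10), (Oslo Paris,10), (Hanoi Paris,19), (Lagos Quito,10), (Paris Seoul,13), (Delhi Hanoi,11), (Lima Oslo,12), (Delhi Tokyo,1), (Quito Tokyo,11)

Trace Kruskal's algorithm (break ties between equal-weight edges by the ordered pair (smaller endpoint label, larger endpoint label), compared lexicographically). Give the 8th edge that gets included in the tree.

Paris-Seoul

Kruskal: consider edges lightest-first.
Delhi Tokyo (1): add — endpoints in different components.
Delhi Quito (4): add — endpoints in different components.
Hanoi Oslo (5): add — endpoints in different components.
Paris Tokyo (9): add — endpoints in different components.
Lagos Quito (10): add — endpoints in different components.
Lima Quito (10): add — endpoints in different components.
Oslo Paris (10): add — endpoints in different components.
Oslo Quito (10): skip — Quito and Oslo already connected.
Delhi Hanoi (11): skip — Hanoi and Delhi already connected.
Quito Tokyo (11): skip — Quito and Tokyo already connected.
Lima Oslo (12): skip — Lima and Oslo already connected.
Lima Tokyo (13): skip — Lima and Tokyo already connected.
Paris Seoul (13): add — endpoints in different components.
The 8th edge added is Paris Seoul.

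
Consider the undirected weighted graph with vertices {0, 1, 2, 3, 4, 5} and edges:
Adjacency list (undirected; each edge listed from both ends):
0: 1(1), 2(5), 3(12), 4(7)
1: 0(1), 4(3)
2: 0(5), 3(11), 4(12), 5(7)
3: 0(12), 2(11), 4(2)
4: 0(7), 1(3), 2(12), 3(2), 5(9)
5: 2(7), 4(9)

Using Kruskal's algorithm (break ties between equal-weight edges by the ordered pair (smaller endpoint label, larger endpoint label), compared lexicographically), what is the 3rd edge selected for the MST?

Kruskal's algorithm — process edges by increasing weight (ties by edge label):
0 1 (1): add — endpoints in different components.
3 4 (2): add — endpoints in different components.
1 4 (3): add — endpoints in different components.
0 2 (5): add — endpoints in different components.
0 4 (7): skip — 0 and 4 already connected.
2 5 (7): add — endpoints in different components.
The 3rd edge added is 1 4.

1-4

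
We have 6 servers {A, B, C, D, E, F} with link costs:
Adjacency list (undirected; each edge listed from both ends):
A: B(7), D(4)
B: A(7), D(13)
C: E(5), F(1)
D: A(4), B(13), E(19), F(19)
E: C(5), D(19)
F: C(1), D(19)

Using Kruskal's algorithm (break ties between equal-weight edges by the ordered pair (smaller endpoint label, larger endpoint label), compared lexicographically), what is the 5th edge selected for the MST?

Sort edges by weight, then run Kruskal:
C–F (1): add — endpoints in different components.
A–D (4): add — endpoints in different components.
C–E (5): add — endpoints in different components.
A–B (7): add — endpoints in different components.
B–D (13): skip — B and D already connected.
D–E (19): add — endpoints in different components.
The 5th edge added is D–E.

D-E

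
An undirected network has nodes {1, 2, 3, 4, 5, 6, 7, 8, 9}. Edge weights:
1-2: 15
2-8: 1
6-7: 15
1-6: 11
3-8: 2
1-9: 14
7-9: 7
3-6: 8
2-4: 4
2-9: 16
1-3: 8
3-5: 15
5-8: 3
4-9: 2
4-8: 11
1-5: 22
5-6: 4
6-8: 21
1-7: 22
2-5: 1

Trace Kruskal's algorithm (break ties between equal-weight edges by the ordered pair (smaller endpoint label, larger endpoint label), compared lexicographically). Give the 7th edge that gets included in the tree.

7-9

Kruskal's algorithm — process edges by increasing weight (ties by edge label):
2-5 (1): add — endpoints in different components.
2-8 (1): add — endpoints in different components.
3-8 (2): add — endpoints in different components.
4-9 (2): add — endpoints in different components.
5-8 (3): skip — 5 and 8 already connected.
2-4 (4): add — endpoints in different components.
5-6 (4): add — endpoints in different components.
7-9 (7): add — endpoints in different components.
1-3 (8): add — endpoints in different components.
The 7th edge added is 7-9.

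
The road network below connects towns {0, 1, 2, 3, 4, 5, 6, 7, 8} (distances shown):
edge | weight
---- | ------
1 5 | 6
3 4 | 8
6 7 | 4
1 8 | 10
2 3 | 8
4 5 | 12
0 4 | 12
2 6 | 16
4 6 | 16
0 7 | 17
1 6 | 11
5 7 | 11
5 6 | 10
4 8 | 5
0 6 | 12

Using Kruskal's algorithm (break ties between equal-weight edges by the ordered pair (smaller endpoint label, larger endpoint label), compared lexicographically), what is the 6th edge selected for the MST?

Kruskal: consider edges lightest-first.
6 7 (4): add — endpoints in different components.
4 8 (5): add — endpoints in different components.
1 5 (6): add — endpoints in different components.
2 3 (8): add — endpoints in different components.
3 4 (8): add — endpoints in different components.
1 8 (10): add — endpoints in different components.
5 6 (10): add — endpoints in different components.
1 6 (11): skip — 1 and 6 already connected.
5 7 (11): skip — 5 and 7 already connected.
0 4 (12): add — endpoints in different components.
The 6th edge added is 1 8.

1-8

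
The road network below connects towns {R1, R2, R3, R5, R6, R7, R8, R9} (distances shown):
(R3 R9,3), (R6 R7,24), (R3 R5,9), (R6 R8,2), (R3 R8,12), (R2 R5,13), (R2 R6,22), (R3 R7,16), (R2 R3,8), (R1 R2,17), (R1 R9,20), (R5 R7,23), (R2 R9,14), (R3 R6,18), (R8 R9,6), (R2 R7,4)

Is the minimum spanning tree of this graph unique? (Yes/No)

Sort edges by weight, then run Kruskal:
R6 R8 (2): add — endpoints in different components.
R3 R9 (3): add — endpoints in different components.
R2 R7 (4): add — endpoints in different components.
R8 R9 (6): add — endpoints in different components.
R2 R3 (8): add — endpoints in different components.
R3 R5 (9): add — endpoints in different components.
R3 R8 (12): skip — R8 and R3 already connected.
R2 R5 (13): skip — R5 and R2 already connected.
R2 R9 (14): skip — R9 and R2 already connected.
R3 R7 (16): skip — R7 and R3 already connected.
R1 R2 (17): add — endpoints in different components.
Every non-tree edge has weight strictly greater than the heaviest edge on the tree path between its endpoints, so the MST is unique.

Yes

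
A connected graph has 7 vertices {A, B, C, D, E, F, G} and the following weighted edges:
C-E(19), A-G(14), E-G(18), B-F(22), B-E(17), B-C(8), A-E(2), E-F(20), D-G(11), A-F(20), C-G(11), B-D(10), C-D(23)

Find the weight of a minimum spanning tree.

Kruskal: consider edges lightest-first.
A-E (2): add. Components now {A,E} {B} {C} {D} {F} {G}
B-C (8): add. Components now {A,E} {B,C} {D} {F} {G}
B-D (10): add. Components now {A,E} {B,C,D} {F} {G}
C-G (11): add. Components now {A,E} {B,C,D,G} {F}
D-G (11): skip — D and G already connected.
A-G (14): add. Components now {A,B,C,D,E,G} {F}
B-E (17): skip — B and E already connected.
E-G (18): skip — E and G already connected.
C-E (19): skip — C and E already connected.
A-F (20): add. Components now {A,B,C,D,E,F,G}
MST edges: A-E, B-C, B-D, C-G, A-G, A-F; total weight 2+8+10+11+14+20 = 65.

65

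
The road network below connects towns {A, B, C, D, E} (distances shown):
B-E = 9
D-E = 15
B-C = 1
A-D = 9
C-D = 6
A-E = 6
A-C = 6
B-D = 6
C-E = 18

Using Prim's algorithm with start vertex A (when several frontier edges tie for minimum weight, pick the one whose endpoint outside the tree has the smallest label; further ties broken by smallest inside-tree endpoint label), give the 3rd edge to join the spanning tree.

B-D

Prim, starting at A.
Step 1: frontier [A-C 6, A-E 6, A-D 9] → take A-C (6); add C.
Step 2: frontier [A-E 6, A-D 9, B-C 1, C-D 6, C-E 18] → take B-C (1); add B.
Step 3: frontier [A-E 6, A-D 9, B-D 6, B-E 9, C-D 6, C-E 18] → take B-D (6); add D.
Step 4: frontier [A-E 6, B-E 9, C-E 18, D-E 15] → take A-E (6); add E.
The 3rd edge added is B-D.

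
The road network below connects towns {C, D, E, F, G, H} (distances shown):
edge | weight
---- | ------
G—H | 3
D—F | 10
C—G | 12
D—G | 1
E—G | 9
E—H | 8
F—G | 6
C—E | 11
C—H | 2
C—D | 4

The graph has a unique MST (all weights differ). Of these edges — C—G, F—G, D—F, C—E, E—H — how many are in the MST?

2

Kruskal's algorithm — process edges by increasing weight (ties by edge label):
D—G (1): add — endpoints in different components.
C—H (2): add — endpoints in different components.
G—H (3): add — endpoints in different components.
C—D (4): skip — C and D already connected.
F—G (6): add — endpoints in different components.
E—H (8): add — endpoints in different components.
MST edge set: {D—G, C—H, G—H, F—G, E—H}.
Of the listed edges, {F—G, E—H} are in the MST → 2.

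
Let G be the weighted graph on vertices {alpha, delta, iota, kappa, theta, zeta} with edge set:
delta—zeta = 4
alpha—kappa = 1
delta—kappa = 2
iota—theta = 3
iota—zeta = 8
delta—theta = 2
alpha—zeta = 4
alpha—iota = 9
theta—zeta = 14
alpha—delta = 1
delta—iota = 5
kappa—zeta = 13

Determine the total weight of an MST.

11

Prim's algorithm from kappa:
Step 1: cheapest edge leaving the tree is alpha—kappa (1); add alpha.
Step 2: cheapest edge leaving the tree is alpha—delta (1); add delta.
Step 3: cheapest edge leaving the tree is delta—theta (2); add theta.
Step 4: cheapest edge leaving the tree is iota—theta (3); add iota.
Step 5: cheapest edge leaving the tree is alpha—zeta (4); add zeta.
MST edges: alpha—kappa, alpha—delta, delta—theta, iota—theta, alpha—zeta; total weight 1+1+2+3+4 = 11.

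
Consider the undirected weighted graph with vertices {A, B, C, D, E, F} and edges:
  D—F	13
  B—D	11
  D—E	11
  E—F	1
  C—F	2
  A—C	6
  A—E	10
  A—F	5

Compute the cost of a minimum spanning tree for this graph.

30

Sort edges by weight, then run Kruskal:
E—F (1): add. Components now {A} {B} {C} {D} {E,F}
C—F (2): add. Components now {A} {B} {C,E,F} {D}
A—F (5): add. Components now {A,C,E,F} {B} {D}
A—C (6): skip — A and C already connected.
A—E (10): skip — A and E already connected.
B—D (11): add. Components now {A,C,E,F} {B,D}
D—E (11): add. Components now {A,B,C,D,E,F}
MST edges: E—F, C—F, A—F, B—D, D—E; total weight 1+2+5+11+11 = 30.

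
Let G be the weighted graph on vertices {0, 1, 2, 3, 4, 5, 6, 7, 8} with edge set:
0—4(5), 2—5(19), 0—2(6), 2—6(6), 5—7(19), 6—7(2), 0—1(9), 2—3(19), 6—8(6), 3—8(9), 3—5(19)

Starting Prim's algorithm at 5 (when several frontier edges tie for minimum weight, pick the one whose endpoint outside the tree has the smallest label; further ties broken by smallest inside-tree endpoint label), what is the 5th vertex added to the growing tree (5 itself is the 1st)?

6

Prim, starting at 5.
Step 1: cheapest edge leaving the tree is 2—5 (19); add 2.
Step 2: cheapest edge leaving the tree is 0—2 (6); add 0.
Step 3: cheapest edge leaving the tree is 0—4 (5); add 4.
Step 4: cheapest edge leaving the tree is 2—6 (6); add 6.
Step 5: cheapest edge leaving the tree is 6—7 (2); add 7.
Step 6: cheapest edge leaving the tree is 6—8 (6); add 8.
Step 7: cheapest edge leaving the tree is 0—1 (9); add 1.
Step 8: cheapest edge leaving the tree is 3—8 (9); add 3.
Vertex order: 5, 2, 0, 4, 6, 7, 8, 1, 3. The 5th vertex is 6.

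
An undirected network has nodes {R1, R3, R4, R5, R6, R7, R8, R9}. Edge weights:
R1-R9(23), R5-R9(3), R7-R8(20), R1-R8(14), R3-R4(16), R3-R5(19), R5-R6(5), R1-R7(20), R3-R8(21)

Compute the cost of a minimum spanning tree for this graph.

98

Prim's algorithm from R1:
Step 1: frontier [R1-R8 14, R1-R7 20, R1-R9 23] → take R1-R8 (14); add R8.
Step 2: frontier [R1-R7 20, R1-R9 23, R7-R8 20, R3-R8 21] → take R1-R7 (20); add R7.
Step 3: frontier [R1-R9 23, R3-R8 21] → take R3-R8 (21); add R3.
Step 4: frontier [R1-R9 23, R3-R4 16, R3-R5 19] → take R3-R4 (16); add R4.
Step 5: frontier [R1-R9 23, R3-R5 19] → take R3-R5 (19); add R5.
Step 6: frontier [R1-R9 23, R5-R9 3, R5-R6 5] → take R5-R9 (3); add R9.
Step 7: frontier [R5-R6 5] → take R5-R6 (5); add R6.
MST edges: R1-R8, R1-R7, R3-R8, R3-R4, R3-R5, R5-R9, R5-R6; total weight 14+20+21+16+19+3+5 = 98.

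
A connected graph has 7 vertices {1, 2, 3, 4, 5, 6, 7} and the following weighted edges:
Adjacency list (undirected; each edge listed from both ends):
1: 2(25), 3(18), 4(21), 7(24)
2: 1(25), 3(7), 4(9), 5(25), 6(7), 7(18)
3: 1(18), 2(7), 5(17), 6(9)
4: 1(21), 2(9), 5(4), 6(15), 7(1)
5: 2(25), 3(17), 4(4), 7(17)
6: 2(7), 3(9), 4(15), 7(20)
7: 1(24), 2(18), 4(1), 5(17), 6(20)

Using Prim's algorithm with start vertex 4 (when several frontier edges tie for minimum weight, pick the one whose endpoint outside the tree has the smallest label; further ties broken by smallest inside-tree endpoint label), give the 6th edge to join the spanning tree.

Prim's algorithm from 4:
Step 1: cheapest edge leaving the tree is 4–7 (1); add 7.
Step 2: cheapest edge leaving the tree is 4–5 (4); add 5.
Step 3: cheapest edge leaving the tree is 2–4 (9); add 2.
Step 4: cheapest edge leaving the tree is 2–3 (7); add 3.
Step 5: cheapest edge leaving the tree is 2–6 (7); add 6.
Step 6: cheapest edge leaving the tree is 1–3 (18); add 1.
The 6th edge added is 1–3.

1-3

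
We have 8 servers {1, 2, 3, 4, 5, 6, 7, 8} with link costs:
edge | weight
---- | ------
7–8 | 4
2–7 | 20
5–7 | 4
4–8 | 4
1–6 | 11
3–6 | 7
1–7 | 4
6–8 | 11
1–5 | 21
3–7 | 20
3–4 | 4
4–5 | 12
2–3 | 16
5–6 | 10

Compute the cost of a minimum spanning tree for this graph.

43

Prim's algorithm from 8:
Step 1: frontier [4–8 4, 7–8 4, 6–8 11] → take 4–8 (4); add 4.
Step 2: frontier [3–4 4, 4–5 12, 7–8 4, 6–8 11] → take 3–4 (4); add 3.
Step 3: frontier [3–6 7, 2–3 16, 3–7 20, 4–5 12, 7–8 4, 6–8 11] → take 7–8 (4); add 7.
Step 4: frontier [3–6 7, 2–3 16, 4–5 12, 1–7 4, 5–7 4, 2–7 20, 6–8 11] → take 1–7 (4); add 1.
Step 5: frontier [1–6 11, 1–5 21, 3–6 7, 2–3 16, 4–5 12, 5–7 4, 2–7 20, 6–8 11] → take 5–7 (4); add 5.
Step 6: frontier [1–6 11, 3–6 7, 2–3 16, 5–6 10, 2–7 20, 6–8 11] → take 3–6 (7); add 6.
Step 7: frontier [2–3 16, 2–7 20] → take 2–3 (16); add 2.
MST edges: 4–8, 3–4, 7–8, 1–7, 5–7, 3–6, 2–3; total weight 4+4+4+4+4+7+16 = 43.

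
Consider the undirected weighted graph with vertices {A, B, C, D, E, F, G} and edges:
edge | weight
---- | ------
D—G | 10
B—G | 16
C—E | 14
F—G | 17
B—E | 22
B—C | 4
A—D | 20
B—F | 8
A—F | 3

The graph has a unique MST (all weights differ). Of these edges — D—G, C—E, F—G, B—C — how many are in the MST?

3

Sort edges by weight, then run Kruskal:
A—F (3): add — endpoints in different components.
B—C (4): add — endpoints in different components.
B—F (8): add — endpoints in different components.
D—G (10): add — endpoints in different components.
C—E (14): add — endpoints in different components.
B—G (16): add — endpoints in different components.
MST edge set: {A—F, B—C, B—F, D—G, C—E, B—G}.
Of the listed edges, {D—G, C—E, B—C} are in the MST → 3.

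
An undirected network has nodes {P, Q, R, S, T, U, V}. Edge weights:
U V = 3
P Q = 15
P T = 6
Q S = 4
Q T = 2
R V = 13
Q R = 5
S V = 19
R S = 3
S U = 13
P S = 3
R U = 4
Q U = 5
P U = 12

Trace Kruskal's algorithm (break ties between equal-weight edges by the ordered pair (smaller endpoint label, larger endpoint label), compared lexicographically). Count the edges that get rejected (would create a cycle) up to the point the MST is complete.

Kruskal: consider edges lightest-first.
Q T (2): add — endpoints in different components.
P S (3): add — endpoints in different components.
R S (3): add — endpoints in different components.
U V (3): add — endpoints in different components.
Q S (4): add — endpoints in different components.
R U (4): add — endpoints in different components.
Edges rejected before the tree was complete: 0.

0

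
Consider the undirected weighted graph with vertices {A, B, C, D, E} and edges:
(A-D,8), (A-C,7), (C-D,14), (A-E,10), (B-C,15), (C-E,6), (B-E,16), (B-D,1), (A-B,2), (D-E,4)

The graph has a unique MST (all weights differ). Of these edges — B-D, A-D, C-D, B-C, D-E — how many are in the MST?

Kruskal: consider edges lightest-first.
B-D (1): add. Components now {A} {B,D} {C} {E}
A-B (2): add. Components now {A,B,D} {C} {E}
D-E (4): add. Components now {A,B,D,E} {C}
C-E (6): add. Components now {A,B,C,D,E}
MST edge set: {B-D, A-B, D-E, C-E}.
Of the listed edges, {B-D, D-E} are in the MST → 2.

2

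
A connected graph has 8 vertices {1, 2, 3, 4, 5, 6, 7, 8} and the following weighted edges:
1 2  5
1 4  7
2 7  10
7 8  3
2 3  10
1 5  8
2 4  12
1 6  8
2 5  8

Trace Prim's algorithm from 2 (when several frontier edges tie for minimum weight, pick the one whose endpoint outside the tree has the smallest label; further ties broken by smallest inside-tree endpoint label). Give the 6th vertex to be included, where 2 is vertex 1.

Grow the tree from 2 using Prim:
Step 1: cheapest edge leaving the tree is 1 2 (5); add 1.
Step 2: cheapest edge leaving the tree is 1 4 (7); add 4.
Step 3: cheapest edge leaving the tree is 1 5 (8); add 5.
Step 4: cheapest edge leaving the tree is 1 6 (8); add 6.
Step 5: cheapest edge leaving the tree is 2 3 (10); add 3.
Step 6: cheapest edge leaving the tree is 2 7 (10); add 7.
Step 7: cheapest edge leaving the tree is 7 8 (3); add 8.
Vertex order: 2, 1, 4, 5, 6, 3, 7, 8. The 6th vertex is 3.

3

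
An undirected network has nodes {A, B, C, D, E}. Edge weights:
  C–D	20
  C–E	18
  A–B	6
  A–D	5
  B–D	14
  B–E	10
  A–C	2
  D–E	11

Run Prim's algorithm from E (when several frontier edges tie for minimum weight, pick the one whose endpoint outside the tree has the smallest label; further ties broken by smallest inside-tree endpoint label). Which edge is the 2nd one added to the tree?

Grow the tree from E using Prim:
Step 1: cheapest edge leaving the tree is B–E (10); add B.
Step 2: cheapest edge leaving the tree is A–B (6); add A.
Step 3: cheapest edge leaving the tree is A–C (2); add C.
Step 4: cheapest edge leaving the tree is A–D (5); add D.
The 2nd edge added is A–B.

A-B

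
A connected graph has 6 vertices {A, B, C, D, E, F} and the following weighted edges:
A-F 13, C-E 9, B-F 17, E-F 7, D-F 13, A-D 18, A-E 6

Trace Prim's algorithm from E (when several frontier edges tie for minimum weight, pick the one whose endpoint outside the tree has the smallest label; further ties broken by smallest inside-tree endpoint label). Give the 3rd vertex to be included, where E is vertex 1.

Grow the tree from E using Prim:
Step 1: cheapest edge leaving the tree is A-E (6); add A.
Step 2: cheapest edge leaving the tree is E-F (7); add F.
Step 3: cheapest edge leaving the tree is C-E (9); add C.
Step 4: cheapest edge leaving the tree is D-F (13); add D.
Step 5: cheapest edge leaving the tree is B-F (17); add B.
Vertex order: E, A, F, C, D, B. The 3rd vertex is F.

F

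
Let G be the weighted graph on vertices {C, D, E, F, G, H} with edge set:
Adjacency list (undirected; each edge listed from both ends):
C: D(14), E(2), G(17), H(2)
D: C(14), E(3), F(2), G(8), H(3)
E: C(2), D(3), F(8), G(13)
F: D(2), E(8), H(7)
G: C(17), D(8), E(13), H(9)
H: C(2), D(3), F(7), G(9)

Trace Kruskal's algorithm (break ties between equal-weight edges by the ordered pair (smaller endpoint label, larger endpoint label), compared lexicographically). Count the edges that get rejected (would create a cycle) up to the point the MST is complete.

2

Kruskal's algorithm — process edges by increasing weight (ties by edge label):
C-E (2): add. Components now {C,E} {D} {F} {G} {H}
C-H (2): add. Components now {C,E,H} {D} {F} {G}
D-F (2): add. Components now {C,E,H} {D,F} {G}
D-E (3): add. Components now {C,D,E,F,H} {G}
D-H (3): skip — D and H already connected.
F-H (7): skip — F and H already connected.
D-G (8): add. Components now {C,D,E,F,G,H}
Edges rejected before the tree was complete: 2.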